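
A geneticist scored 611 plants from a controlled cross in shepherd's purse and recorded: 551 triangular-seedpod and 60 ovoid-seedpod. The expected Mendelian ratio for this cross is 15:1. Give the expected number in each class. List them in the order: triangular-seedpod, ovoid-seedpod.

572.8125, 38.1875

Under the 15:1 hypothesis (Σ ratio = 16, N = 611):
  triangular-seedpod: 611 × 15/16 = 572.8125
  ovoid-seedpod: 611 × 1/16 = 38.1875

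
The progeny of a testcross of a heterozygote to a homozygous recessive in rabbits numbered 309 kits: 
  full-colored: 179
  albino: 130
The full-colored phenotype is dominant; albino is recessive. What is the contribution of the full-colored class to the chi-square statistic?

A testcross of a heterozygote (Aa × aa) gives a 1:1 phenotypic ratio.
Total ratio parts = 2. Expected numbers out of 309:
  full-colored: 309 × 1/2 = 154.5
  albino: 309 × 1/2 = 154.5
Contribution of full-colored: (179 − 154.5)² / 154.5 = 3.8851

3.885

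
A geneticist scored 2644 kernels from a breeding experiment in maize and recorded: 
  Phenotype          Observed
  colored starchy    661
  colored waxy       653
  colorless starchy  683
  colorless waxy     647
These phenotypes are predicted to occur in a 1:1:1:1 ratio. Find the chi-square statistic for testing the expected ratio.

Under the 1:1:1:1 hypothesis (Σ ratio = 4, N = 2644):
  colored starchy: 2644 × 1/4 = 661
  colored waxy: 2644 × 1/4 = 661
  colorless starchy: 2644 × 1/4 = 661
  colorless waxy: 2644 × 1/4 = 661
χ² = Σ (O − E)² / E
  colored starchy: (661 − 661)² / 661 = 0.0000
  colored waxy: (653 − 661)² / 661 = 0.0968
  colorless starchy: (683 − 661)² / 661 = 0.7322
  colorless waxy: (647 − 661)² / 661 = 0.2965
χ² = 0.0000 + 0.0968 + 0.7322 + 0.2965 = 1.1255 ≈ 1.126

1.126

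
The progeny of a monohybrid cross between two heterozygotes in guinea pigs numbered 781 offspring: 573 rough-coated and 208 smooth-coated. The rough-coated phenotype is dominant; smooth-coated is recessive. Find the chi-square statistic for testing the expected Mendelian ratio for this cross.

For a monohybrid cross between heterozygotes with complete dominance, the expected phenotypic ratio is 3:1.
Total ratio parts = 4. Expected numbers out of 781:
  rough-coated: 781 × 3/4 = 585.75
  smooth-coated: 781 × 1/4 = 195.25
χ² = Σ (O − E)² / E
  rough-coated: (573 − 585.75)² / 585.75 = 0.2775
  smooth-coated: (208 − 195.25)² / 195.25 = 0.8326
χ² = 0.2775 + 0.8326 = 1.1101 ≈ 1.110

1.110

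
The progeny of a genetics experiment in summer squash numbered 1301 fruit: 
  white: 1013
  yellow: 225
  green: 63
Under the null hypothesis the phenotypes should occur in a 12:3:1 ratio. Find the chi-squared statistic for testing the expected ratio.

Total ratio parts = 16. Expected numbers out of 1301:
  white: 1301 × 12/16 = 975.75
  yellow: 1301 × 3/16 = 243.9375
  green: 1301 × 1/16 = 81.3125
χ² = Σ (O − E)² / E
  white: (1013 − 975.75)² / 975.75 = 1.4220
  yellow: (225 − 243.9375)² / 243.9375 = 1.4702
  green: (63 − 81.3125)² / 81.3125 = 4.1242
χ² = 1.4220 + 1.4702 + 4.1242 = 7.0164 ≈ 7.016

7.016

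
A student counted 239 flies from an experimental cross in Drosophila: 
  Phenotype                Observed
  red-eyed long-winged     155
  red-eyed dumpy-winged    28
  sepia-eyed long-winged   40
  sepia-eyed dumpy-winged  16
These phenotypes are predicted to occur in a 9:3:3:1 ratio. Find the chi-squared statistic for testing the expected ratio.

10.045

Under the 9:3:3:1 hypothesis (Σ ratio = 16, N = 239):
  red-eyed long-winged: 239 × 9/16 = 134.4375
  red-eyed dumpy-winged: 239 × 3/16 = 44.8125
  sepia-eyed long-winged: 239 × 3/16 = 44.8125
  sepia-eyed dumpy-winged: 239 × 1/16 = 14.9375
χ² = Σ (O − E)² / E
  red-eyed long-winged: (155 − 134.4375)² / 134.4375 = 3.1451
  red-eyed dumpy-winged: (28 − 44.8125)² / 44.8125 = 6.3076
  sepia-eyed long-winged: (40 − 44.8125)² / 44.8125 = 0.5168
  sepia-eyed dumpy-winged: (16 − 14.9375)² / 14.9375 = 0.0756
χ² = 3.1451 + 6.3076 + 0.5168 + 0.0756 = 10.0451 ≈ 10.045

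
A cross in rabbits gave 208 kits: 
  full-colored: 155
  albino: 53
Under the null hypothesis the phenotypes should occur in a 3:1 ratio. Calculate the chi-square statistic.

Under the 3:1 hypothesis (Σ ratio = 4, N = 208):
  full-colored: 208 × 3/4 = 156
  albino: 208 × 1/4 = 52
χ² = Σ (O − E)² / E
  full-colored: (155 − 156)² / 156 = 0.0064
  albino: (53 − 52)² / 52 = 0.0192
χ² = 0.0064 + 0.0192 = 0.0256 ≈ 0.026

0.026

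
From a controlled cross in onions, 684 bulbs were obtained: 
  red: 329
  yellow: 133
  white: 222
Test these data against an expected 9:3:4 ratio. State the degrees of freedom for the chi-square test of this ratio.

A goodness-of-fit test with 3 phenotype classes has df = 3 − 1 = 2.

2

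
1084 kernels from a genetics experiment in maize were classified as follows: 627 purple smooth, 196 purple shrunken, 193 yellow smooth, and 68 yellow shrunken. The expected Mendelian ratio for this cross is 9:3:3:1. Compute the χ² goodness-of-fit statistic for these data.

1.264

Total ratio parts = 16. Expected numbers out of 1084:
  purple smooth: 1084 × 9/16 = 609.75
  purple shrunken: 1084 × 3/16 = 203.25
  yellow smooth: 1084 × 3/16 = 203.25
  yellow shrunken: 1084 × 1/16 = 67.75
χ² = Σ (O − E)² / E
  purple smooth: (627 − 609.75)² / 609.75 = 0.4880
  purple shrunken: (196 − 203.25)² / 203.25 = 0.2586
  yellow smooth: (193 − 203.25)² / 203.25 = 0.5169
  yellow shrunken: (68 − 67.75)² / 67.75 = 0.0009
χ² = 0.4880 + 0.2586 + 0.5169 + 0.0009 = 1.2644 ≈ 1.264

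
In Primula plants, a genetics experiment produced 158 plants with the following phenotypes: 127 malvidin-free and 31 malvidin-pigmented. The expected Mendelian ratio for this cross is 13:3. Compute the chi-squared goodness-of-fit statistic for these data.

Total ratio parts = 16. Expected numbers out of 158:
  malvidin-free: 158 × 13/16 = 128.375
  malvidin-pigmented: 158 × 3/16 = 29.625
χ² = Σ (O − E)² / E
  malvidin-free: (127 − 128.375)² / 128.375 = 0.0147
  malvidin-pigmented: (31 − 29.625)² / 29.625 = 0.0638
χ² = 0.0147 + 0.0638 = 0.0785 ≈ 0.079

0.079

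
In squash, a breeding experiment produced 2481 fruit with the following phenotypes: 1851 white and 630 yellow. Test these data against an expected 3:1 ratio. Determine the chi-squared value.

The 3:1 ratio has 4 parts, so with N = 2481 the expected counts are:
  white: 2481 × 3/4 = 1860.75
  yellow: 2481 × 1/4 = 620.25
χ² = Σ (O − E)² / E
  white: (1851 − 1860.75)² / 1860.75 = 0.0511
  yellow: (630 − 620.25)² / 620.25 = 0.1533
χ² = 0.0511 + 0.1533 = 0.2044 ≈ 0.204

0.204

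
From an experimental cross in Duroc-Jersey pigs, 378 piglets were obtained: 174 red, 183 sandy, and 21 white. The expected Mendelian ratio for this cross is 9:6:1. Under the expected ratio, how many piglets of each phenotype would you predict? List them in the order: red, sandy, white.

212.625, 141.75, 23.625

Under the 9:6:1 hypothesis (Σ ratio = 16, N = 378):
  red: 378 × 9/16 = 212.625
  sandy: 378 × 6/16 = 141.75
  white: 378 × 1/16 = 23.625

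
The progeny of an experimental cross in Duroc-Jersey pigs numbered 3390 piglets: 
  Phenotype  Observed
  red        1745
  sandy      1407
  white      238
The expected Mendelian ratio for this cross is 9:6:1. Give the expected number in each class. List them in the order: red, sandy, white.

1906.875, 1271.25, 211.875

Under the 9:6:1 hypothesis (Σ ratio = 16, N = 3390):
  red: 3390 × 9/16 = 1906.875
  sandy: 3390 × 6/16 = 1271.25
  white: 3390 × 1/16 = 211.875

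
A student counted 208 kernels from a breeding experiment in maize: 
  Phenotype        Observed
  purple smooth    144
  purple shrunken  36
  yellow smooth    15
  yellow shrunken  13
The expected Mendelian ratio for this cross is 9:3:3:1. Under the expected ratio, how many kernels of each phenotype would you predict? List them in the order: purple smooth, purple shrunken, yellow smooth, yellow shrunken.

117, 39, 39, 13

Expected counts for N = 208 under a 9:3:3:1 ratio (total parts = 16):
  purple smooth: 208 × 9/16 = 117
  purple shrunken: 208 × 3/16 = 39
  yellow smooth: 208 × 3/16 = 39
  yellow shrunken: 208 × 1/16 = 13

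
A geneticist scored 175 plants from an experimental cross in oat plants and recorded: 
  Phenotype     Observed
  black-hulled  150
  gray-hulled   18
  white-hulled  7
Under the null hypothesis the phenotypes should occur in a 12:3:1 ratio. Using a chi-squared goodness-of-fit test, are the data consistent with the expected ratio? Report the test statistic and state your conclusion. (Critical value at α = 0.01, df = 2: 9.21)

10.783; not consistent

Expected counts for N = 175 under a 12:3:1 ratio (total parts = 16):
  black-hulled: 175 × 12/16 = 131.25
  gray-hulled: 175 × 3/16 = 32.8125
  white-hulled: 175 × 1/16 = 10.9375
χ² = Σ (O − E)² / E
  black-hulled: (150 − 131.25)² / 131.25 = 2.6786
  gray-hulled: (18 − 32.8125)² / 32.8125 = 6.6868
  white-hulled: (7 − 10.9375)² / 10.9375 = 1.4175
χ² = 2.6786 + 6.6868 + 1.4175 = 10.7829 ≈ 10.783
Degrees of freedom = 3 − 1 = 2; critical value at α = 0.01 is 9.21.
Since 10.783 > 9.21, we reject the null hypothesis — the data do not fit the 12:3:1 ratio.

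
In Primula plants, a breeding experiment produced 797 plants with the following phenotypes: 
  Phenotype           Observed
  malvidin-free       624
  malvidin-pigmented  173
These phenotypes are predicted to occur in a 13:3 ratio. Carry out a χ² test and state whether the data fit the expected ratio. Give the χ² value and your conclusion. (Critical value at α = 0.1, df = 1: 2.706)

Total ratio parts = 16. Expected numbers out of 797:
  malvidin-free: 797 × 13/16 = 647.5625
  malvidin-pigmented: 797 × 3/16 = 149.4375
χ² = Σ (O − E)² / E
  malvidin-free: (624 − 647.5625)² / 647.5625 = 0.8574
  malvidin-pigmented: (173 − 149.4375)² / 149.4375 = 3.7152
χ² = 0.8574 + 3.7152 = 4.5726 ≈ 4.573
Degrees of freedom = 2 − 1 = 1; critical value at α = 0.1 is 2.706.
Since 4.573 > 2.706, we reject the null hypothesis — the data do not fit the 13:3 ratio.

4.573; not consistent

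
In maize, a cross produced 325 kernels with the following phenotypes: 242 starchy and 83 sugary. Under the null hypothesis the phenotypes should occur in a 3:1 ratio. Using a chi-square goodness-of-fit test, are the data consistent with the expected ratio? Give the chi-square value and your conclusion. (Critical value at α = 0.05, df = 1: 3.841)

Expected counts for N = 325 under a 3:1 ratio (total parts = 4):
  starchy: 325 × 3/4 = 243.75
  sugary: 325 × 1/4 = 81.25
χ² = Σ (O − E)² / E
  starchy: (242 − 243.75)² / 243.75 = 0.0126
  sugary: (83 − 81.25)² / 81.25 = 0.0377
χ² = 0.0126 + 0.0377 = 0.0503 ≈ 0.050
Degrees of freedom = 2 − 1 = 1; critical value at α = 0.05 is 3.841.
Since 0.050 < 3.841, we fail to reject the null hypothesis — the data are consistent with the 3:1 ratio.

0.050; consistent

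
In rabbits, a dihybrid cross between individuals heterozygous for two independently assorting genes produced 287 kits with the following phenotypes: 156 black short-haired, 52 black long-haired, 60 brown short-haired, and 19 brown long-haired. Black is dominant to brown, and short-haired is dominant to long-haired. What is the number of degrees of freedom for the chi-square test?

3

A dihybrid F₂ with independent assortment and complete dominance at both loci gives a 9:3:3:1 phenotypic ratio.
A goodness-of-fit test with 4 phenotype classes has df = 4 − 1 = 3.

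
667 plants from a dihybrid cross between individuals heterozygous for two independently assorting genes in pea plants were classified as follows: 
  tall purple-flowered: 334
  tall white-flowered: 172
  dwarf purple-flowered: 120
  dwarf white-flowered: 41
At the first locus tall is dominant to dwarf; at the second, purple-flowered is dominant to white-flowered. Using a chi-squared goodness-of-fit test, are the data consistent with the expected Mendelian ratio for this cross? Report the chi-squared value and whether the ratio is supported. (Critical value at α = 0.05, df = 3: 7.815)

A dihybrid F₂ with independent assortment and complete dominance at both loci gives a 9:3:3:1 phenotypic ratio.
Under the 9:3:3:1 hypothesis (Σ ratio = 16, N = 667):
  tall purple-flowered: 667 × 9/16 = 375.1875
  tall white-flowered: 667 × 3/16 = 125.0625
  dwarf purple-flowered: 667 × 3/16 = 125.0625
  dwarf white-flowered: 667 × 1/16 = 41.6875
χ² = Σ (O − E)² / E
  tall purple-flowered: (334 − 375.1875)² / 375.1875 = 4.5215
  tall white-flowered: (172 − 125.0625)² / 125.0625 = 17.6162
  dwarf purple-flowered: (120 − 125.0625)² / 125.0625 = 0.2049
  dwarf white-flowered: (41 − 41.6875)² / 41.6875 = 0.0113
χ² = 4.5215 + 17.6162 + 0.2049 + 0.0113 = 22.3539 ≈ 22.354
Degrees of freedom = 4 − 1 = 3; critical value at α = 0.05 is 7.815.
Since 22.354 > 7.815, we reject the null hypothesis — the data do not fit the 9:3:3:1 ratio.

22.354; not consistent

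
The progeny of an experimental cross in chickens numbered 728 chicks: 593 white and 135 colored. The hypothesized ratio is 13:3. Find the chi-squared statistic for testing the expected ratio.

0.020

Expected counts for N = 728 under a 13:3 ratio (total parts = 16):
  white: 728 × 13/16 = 591.5
  colored: 728 × 3/16 = 136.5
χ² = Σ (O − E)² / E
  white: (593 − 591.5)² / 591.5 = 0.0038
  colored: (135 − 136.5)² / 136.5 = 0.0165
χ² = 0.0038 + 0.0165 = 0.0203 ≈ 0.020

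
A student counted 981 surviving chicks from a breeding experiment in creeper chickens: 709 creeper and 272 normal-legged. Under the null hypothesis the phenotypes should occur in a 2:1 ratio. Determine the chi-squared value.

The 2:1 ratio has 3 parts, so with N = 981 the expected counts are:
  creeper: 981 × 2/3 = 654
  normal-legged: 981 × 1/3 = 327
χ² = Σ (O − E)² / E
  creeper: (709 − 654)² / 654 = 4.6254
  normal-legged: (272 − 327)² / 327 = 9.2508
χ² = 4.6254 + 9.2508 = 13.8762 ≈ 13.876

13.876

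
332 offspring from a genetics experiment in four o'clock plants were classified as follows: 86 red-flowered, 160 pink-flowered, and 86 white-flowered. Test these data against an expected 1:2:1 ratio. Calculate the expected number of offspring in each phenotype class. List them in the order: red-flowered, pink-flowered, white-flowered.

83, 166, 83

Expected counts for N = 332 under a 1:2:1 ratio (total parts = 4):
  red-flowered: 332 × 1/4 = 83
  pink-flowered: 332 × 2/4 = 166
  white-flowered: 332 × 1/4 = 83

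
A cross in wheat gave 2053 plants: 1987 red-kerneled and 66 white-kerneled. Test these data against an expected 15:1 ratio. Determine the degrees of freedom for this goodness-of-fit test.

A goodness-of-fit test with 2 phenotype classes has df = 2 − 1 = 1.

1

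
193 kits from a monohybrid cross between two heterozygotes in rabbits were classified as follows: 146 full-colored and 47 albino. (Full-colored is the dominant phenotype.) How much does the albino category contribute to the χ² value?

0.032

For a monohybrid cross between heterozygotes with complete dominance, the expected phenotypic ratio is 3:1.
The 3:1 ratio has 4 parts, so with N = 193 the expected counts are:
  full-colored: 193 × 3/4 = 144.75
  albino: 193 × 1/4 = 48.25
Contribution of albino: (47 − 48.25)² / 48.25 = 0.0324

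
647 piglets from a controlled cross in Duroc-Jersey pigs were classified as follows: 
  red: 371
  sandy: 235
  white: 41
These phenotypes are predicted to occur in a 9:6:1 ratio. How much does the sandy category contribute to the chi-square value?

Under the 9:6:1 hypothesis (Σ ratio = 16, N = 647):
  red: 647 × 9/16 = 363.9375
  sandy: 647 × 6/16 = 242.625
  white: 647 × 1/16 = 40.4375
Contribution of sandy: (235 − 242.625)² / 242.625 = 0.2396

0.240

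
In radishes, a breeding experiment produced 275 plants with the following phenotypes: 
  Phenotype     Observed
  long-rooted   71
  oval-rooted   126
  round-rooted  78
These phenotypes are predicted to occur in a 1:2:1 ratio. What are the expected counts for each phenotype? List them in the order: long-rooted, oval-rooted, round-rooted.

Expected counts for N = 275 under a 1:2:1 ratio (total parts = 4):
  long-rooted: 275 × 1/4 = 68.75
  oval-rooted: 275 × 2/4 = 137.5
  round-rooted: 275 × 1/4 = 68.75

68.75, 137.5, 68.75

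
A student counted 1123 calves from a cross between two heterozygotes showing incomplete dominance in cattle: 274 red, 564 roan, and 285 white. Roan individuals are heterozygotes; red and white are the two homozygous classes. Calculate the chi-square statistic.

0.238

With incomplete dominance, a heterozygote × heterozygote cross gives a 1:2:1 phenotypic ratio.
Expected counts for N = 1123 under a 1:2:1 ratio (total parts = 4):
  red: 1123 × 1/4 = 280.75
  roan: 1123 × 2/4 = 561.5
  white: 1123 × 1/4 = 280.75
χ² = Σ (O − E)² / E
  red: (274 − 280.75)² / 280.75 = 0.1623
  roan: (564 − 561.5)² / 561.5 = 0.0111
  white: (285 − 280.75)² / 280.75 = 0.0643
χ² = 0.1623 + 0.0111 + 0.0643 = 0.2377 ≈ 0.238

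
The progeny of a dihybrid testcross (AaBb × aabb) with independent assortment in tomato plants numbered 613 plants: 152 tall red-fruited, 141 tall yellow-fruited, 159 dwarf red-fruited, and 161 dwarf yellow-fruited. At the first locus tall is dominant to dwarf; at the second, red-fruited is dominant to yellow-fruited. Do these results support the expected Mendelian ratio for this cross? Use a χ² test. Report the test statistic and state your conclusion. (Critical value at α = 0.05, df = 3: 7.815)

A dihybrid testcross with independent assortment gives a 1:1:1:1 ratio.
Under the 1:1:1:1 hypothesis (Σ ratio = 4, N = 613):
  tall red-fruited: 613 × 1/4 = 153.25
  tall yellow-fruited: 613 × 1/4 = 153.25
  dwarf red-fruited: 613 × 1/4 = 153.25
  dwarf yellow-fruited: 613 × 1/4 = 153.25
χ² = Σ (O − E)² / E
  tall red-fruited: (152 − 153.25)² / 153.25 = 0.0102
  tall yellow-fruited: (141 − 153.25)² / 153.25 = 0.9792
  dwarf red-fruited: (159 − 153.25)² / 153.25 = 0.2157
  dwarf yellow-fruited: (161 − 153.25)² / 153.25 = 0.3919
χ² = 0.0102 + 0.9792 + 0.2157 + 0.3919 = 1.597
Degrees of freedom = 4 − 1 = 3; critical value at α = 0.05 is 7.815.
Since 1.597 < 7.815, we fail to reject the null hypothesis — the data are consistent with the 1:1:1:1 ratio.

1.597; consistent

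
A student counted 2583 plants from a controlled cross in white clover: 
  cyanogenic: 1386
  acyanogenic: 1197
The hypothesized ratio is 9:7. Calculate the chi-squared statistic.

7.049

Under the 9:7 hypothesis (Σ ratio = 16, N = 2583):
  cyanogenic: 2583 × 9/16 = 1452.9375
  acyanogenic: 2583 × 7/16 = 1130.0625
χ² = Σ (O − E)² / E
  cyanogenic: (1386 − 1452.9375)² / 1452.9375 = 3.0838
  acyanogenic: (1197 − 1130.0625)² / 1130.0625 = 3.9649
χ² = 3.0838 + 3.9649 = 7.0487 ≈ 7.049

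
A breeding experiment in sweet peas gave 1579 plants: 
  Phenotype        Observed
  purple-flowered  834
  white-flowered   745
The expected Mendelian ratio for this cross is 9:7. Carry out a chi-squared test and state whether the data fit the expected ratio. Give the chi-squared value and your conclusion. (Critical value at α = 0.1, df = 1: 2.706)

7.556; not consistent

Total ratio parts = 16. Expected numbers out of 1579:
  purple-flowered: 1579 × 9/16 = 888.1875
  white-flowered: 1579 × 7/16 = 690.8125
χ² = Σ (O − E)² / E
  purple-flowered: (834 − 888.1875)² / 888.1875 = 3.3059
  white-flowered: (745 − 690.8125)² / 690.8125 = 4.2505
χ² = 3.3059 + 4.2505 = 7.5564 ≈ 7.556
Degrees of freedom = 2 − 1 = 1; critical value at α = 0.1 is 2.706.
Since 7.556 > 2.706, we reject the null hypothesis — the data do not fit the 9:7 ratio.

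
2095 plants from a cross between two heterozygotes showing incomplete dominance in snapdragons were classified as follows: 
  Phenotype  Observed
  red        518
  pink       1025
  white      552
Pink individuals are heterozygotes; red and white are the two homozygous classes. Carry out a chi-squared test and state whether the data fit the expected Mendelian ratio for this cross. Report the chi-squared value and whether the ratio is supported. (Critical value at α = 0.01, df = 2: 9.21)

With incomplete dominance, a heterozygote × heterozygote cross gives a 1:2:1 phenotypic ratio.
Expected counts for N = 2095 under a 1:2:1 ratio (total parts = 4):
  red: 2095 × 1/4 = 523.75
  pink: 2095 × 2/4 = 1047.5
  white: 2095 × 1/4 = 523.75
χ² = Σ (O − E)² / E
  red: (518 − 523.75)² / 523.75 = 0.0631
  pink: (1025 − 1047.5)² / 1047.5 = 0.4833
  white: (552 − 523.75)² / 523.75 = 1.5237
χ² = 0.0631 + 0.4833 + 1.5237 = 2.0701 ≈ 2.070
Degrees of freedom = 3 − 1 = 2; critical value at α = 0.01 is 9.21.
Since 2.070 < 9.21, we fail to reject the null hypothesis — the data are consistent with the 1:2:1 ratio.

2.070; consistent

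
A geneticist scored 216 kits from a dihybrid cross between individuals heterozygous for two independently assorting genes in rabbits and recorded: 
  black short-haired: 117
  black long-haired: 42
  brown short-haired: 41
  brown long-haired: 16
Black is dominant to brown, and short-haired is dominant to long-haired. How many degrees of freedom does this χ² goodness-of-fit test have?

A dihybrid F₂ with independent assortment and complete dominance at both loci gives a 9:3:3:1 phenotypic ratio.
A goodness-of-fit test with 4 phenotype classes has df = 4 − 1 = 3.

3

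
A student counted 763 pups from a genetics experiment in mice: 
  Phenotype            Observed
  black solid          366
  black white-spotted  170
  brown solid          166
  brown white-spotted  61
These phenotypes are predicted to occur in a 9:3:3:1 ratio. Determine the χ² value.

21.769

Expected counts for N = 763 under a 9:3:3:1 ratio (total parts = 16):
  black solid: 763 × 9/16 = 429.1875
  black white-spotted: 763 × 3/16 = 143.0625
  brown solid: 763 × 3/16 = 143.0625
  brown white-spotted: 763 × 1/16 = 47.6875
χ² = Σ (O − E)² / E
  black solid: (366 − 429.1875)² / 429.1875 = 9.3028
  black white-spotted: (170 − 143.0625)² / 143.0625 = 5.0721
  brown solid: (166 − 143.0625)² / 143.0625 = 3.6776
  brown white-spotted: (61 − 47.6875)² / 47.6875 = 3.7163
χ² = 9.3028 + 5.0721 + 3.6776 + 3.7163 = 21.7688 ≈ 21.769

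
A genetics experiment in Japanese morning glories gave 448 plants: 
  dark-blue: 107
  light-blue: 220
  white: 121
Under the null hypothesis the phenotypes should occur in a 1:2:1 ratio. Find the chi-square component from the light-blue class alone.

Under the 1:2:1 hypothesis (Σ ratio = 4, N = 448):
  dark-blue: 448 × 1/4 = 112
  light-blue: 448 × 2/4 = 224
  white: 448 × 1/4 = 112
Contribution of light-blue: (220 − 224)² / 224 = 0.0714

0.071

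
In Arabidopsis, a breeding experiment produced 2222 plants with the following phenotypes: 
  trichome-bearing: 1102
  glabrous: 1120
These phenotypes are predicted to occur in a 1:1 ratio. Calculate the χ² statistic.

The 1:1 ratio has 2 parts, so with N = 2222 the expected counts are:
  trichome-bearing: 2222 × 1/2 = 1111
  glabrous: 2222 × 1/2 = 1111
χ² = Σ (O − E)² / E
  trichome-bearing: (1102 − 1111)² / 1111 = 0.0729
  glabrous: (1120 − 1111)² / 1111 = 0.0729
χ² = 0.0729 + 0.0729 = 0.1458 ≈ 0.146

0.146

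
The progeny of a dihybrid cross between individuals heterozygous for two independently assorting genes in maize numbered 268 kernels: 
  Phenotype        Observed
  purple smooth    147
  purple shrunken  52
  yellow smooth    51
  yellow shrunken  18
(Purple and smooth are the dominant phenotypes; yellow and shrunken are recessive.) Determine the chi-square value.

0.259

A dihybrid F₂ with independent assortment and complete dominance at both loci gives a 9:3:3:1 phenotypic ratio.
Under the 9:3:3:1 hypothesis (Σ ratio = 16, N = 268):
  purple smooth: 268 × 9/16 = 150.75
  purple shrunken: 268 × 3/16 = 50.25
  yellow smooth: 268 × 3/16 = 50.25
  yellow shrunken: 268 × 1/16 = 16.75
χ² = Σ (O − E)² / E
  purple smooth: (147 − 150.75)² / 150.75 = 0.0933
  purple shrunken: (52 − 50.25)² / 50.25 = 0.0609
  yellow smooth: (51 − 50.25)² / 50.25 = 0.0112
  yellow shrunken: (18 − 16.75)² / 16.75 = 0.0933
χ² = 0.0933 + 0.0609 + 0.0112 + 0.0933 = 0.2587 ≈ 0.259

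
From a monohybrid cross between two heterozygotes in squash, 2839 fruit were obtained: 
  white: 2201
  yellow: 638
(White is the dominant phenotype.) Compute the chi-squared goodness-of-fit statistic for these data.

For a monohybrid cross between heterozygotes with complete dominance, the expected phenotypic ratio is 3:1.
Under the 3:1 hypothesis (Σ ratio = 4, N = 2839):
  white: 2839 × 3/4 = 2129.25
  yellow: 2839 × 1/4 = 709.75
χ² = Σ (O − E)² / E
  white: (2201 − 2129.25)² / 2129.25 = 2.4178
  yellow: (638 − 709.75)² / 709.75 = 7.2533
χ² = 2.4178 + 7.2533 = 9.6711 ≈ 9.671

9.671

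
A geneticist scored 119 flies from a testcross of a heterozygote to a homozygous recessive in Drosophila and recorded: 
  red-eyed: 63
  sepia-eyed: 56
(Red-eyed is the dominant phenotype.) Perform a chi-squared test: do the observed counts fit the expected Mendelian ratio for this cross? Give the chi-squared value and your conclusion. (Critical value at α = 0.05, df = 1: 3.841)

0.412; consistent

A testcross of a heterozygote (Aa × aa) gives a 1:1 phenotypic ratio.
Total ratio parts = 2. Expected numbers out of 119:
  red-eyed: 119 × 1/2 = 59.5
  sepia-eyed: 119 × 1/2 = 59.5
χ² = Σ (O − E)² / E
  red-eyed: (63 − 59.5)² / 59.5 = 0.2059
  sepia-eyed: (56 − 59.5)² / 59.5 = 0.2059
χ² = 0.2059 + 0.2059 = 0.4118 ≈ 0.412
Degrees of freedom = 2 − 1 = 1; critical value at α = 0.05 is 3.841.
Since 0.412 < 3.841, we fail to reject the null hypothesis — the data are consistent with the 1:1 ratio.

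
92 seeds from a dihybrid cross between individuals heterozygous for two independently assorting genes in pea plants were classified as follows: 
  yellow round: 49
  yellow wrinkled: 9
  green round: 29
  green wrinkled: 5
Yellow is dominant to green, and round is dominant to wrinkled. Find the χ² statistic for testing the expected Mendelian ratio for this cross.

A dihybrid F₂ with independent assortment and complete dominance at both loci gives a 9:3:3:1 phenotypic ratio.
Total ratio parts = 16. Expected numbers out of 92:
  yellow round: 92 × 9/16 = 51.75
  yellow wrinkled: 92 × 3/16 = 17.25
  green round: 92 × 3/16 = 17.25
  green wrinkled: 92 × 1/16 = 5.75
χ² = Σ (O − E)² / E
  yellow round: (49 − 51.75)² / 51.75 = 0.1461
  yellow wrinkled: (9 − 17.25)² / 17.25 = 3.9457
  green round: (29 − 17.25)² / 17.25 = 8.0036
  green wrinkled: (5 − 5.75)² / 5.75 = 0.0978
χ² = 0.1461 + 3.9457 + 8.0036 + 0.0978 = 12.1932 ≈ 12.193

12.193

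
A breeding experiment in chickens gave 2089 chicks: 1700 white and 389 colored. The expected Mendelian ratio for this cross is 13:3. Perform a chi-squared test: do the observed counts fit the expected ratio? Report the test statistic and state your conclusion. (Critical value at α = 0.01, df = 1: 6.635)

0.023; consistent

The 13:3 ratio has 16 parts, so with N = 2089 the expected counts are:
  white: 2089 × 13/16 = 1697.3125
  colored: 2089 × 3/16 = 391.6875
χ² = Σ (O − E)² / E
  white: (1700 − 1697.3125)² / 1697.3125 = 0.0043
  colored: (389 − 391.6875)² / 391.6875 = 0.0184
χ² = 0.0043 + 0.0184 = 0.0227 ≈ 0.023
Degrees of freedom = 2 − 1 = 1; critical value at α = 0.01 is 6.635.
Since 0.023 < 6.635, we fail to reject the null hypothesis — the data are consistent with the 13:3 ratio.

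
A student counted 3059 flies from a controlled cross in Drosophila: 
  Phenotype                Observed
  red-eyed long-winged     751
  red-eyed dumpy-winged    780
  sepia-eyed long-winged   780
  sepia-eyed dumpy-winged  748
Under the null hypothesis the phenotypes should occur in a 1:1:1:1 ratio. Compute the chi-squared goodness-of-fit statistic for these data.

The 1:1:1:1 ratio has 4 parts, so with N = 3059 the expected counts are:
  red-eyed long-winged: 3059 × 1/4 = 764.75
  red-eyed dumpy-winged: 3059 × 1/4 = 764.75
  sepia-eyed long-winged: 3059 × 1/4 = 764.75
  sepia-eyed dumpy-winged: 3059 × 1/4 = 764.75
χ² = Σ (O − E)² / E
  red-eyed long-winged: (751 − 764.75)² / 764.75 = 0.2472
  red-eyed dumpy-winged: (780 − 764.75)² / 764.75 = 0.3041
  sepia-eyed long-winged: (780 − 764.75)² / 764.75 = 0.3041
  sepia-eyed dumpy-winged: (748 − 764.75)² / 764.75 = 0.3669
χ² = 0.2472 + 0.3041 + 0.3041 + 0.3669 = 1.2223 ≈ 1.222

1.222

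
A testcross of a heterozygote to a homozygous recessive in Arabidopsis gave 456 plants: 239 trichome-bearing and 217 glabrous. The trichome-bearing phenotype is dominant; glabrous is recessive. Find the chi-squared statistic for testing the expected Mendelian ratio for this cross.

A testcross of a heterozygote (Aa × aa) gives a 1:1 phenotypic ratio.
Expected counts for N = 456 under a 1:1 ratio (total parts = 2):
  trichome-bearing: 456 × 1/2 = 228
  glabrous: 456 × 1/2 = 228
χ² = Σ (O − E)² / E
  trichome-bearing: (239 − 228)² / 228 = 0.5307
  glabrous: (217 − 228)² / 228 = 0.5307
χ² = 0.5307 + 0.5307 = 1.0614 ≈ 1.061

1.061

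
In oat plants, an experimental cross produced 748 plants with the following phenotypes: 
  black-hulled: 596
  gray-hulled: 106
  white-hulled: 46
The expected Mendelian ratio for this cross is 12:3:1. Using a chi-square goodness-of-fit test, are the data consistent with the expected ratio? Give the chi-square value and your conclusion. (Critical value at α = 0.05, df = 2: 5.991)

10.560; not consistent

The 12:3:1 ratio has 16 parts, so with N = 748 the expected counts are:
  black-hulled: 748 × 12/16 = 561
  gray-hulled: 748 × 3/16 = 140.25
  white-hulled: 748 × 1/16 = 46.75
χ² = Σ (O − E)² / E
  black-hulled: (596 − 561)² / 561 = 2.1836
  gray-hulled: (106 − 140.25)² / 140.25 = 8.3641
  white-hulled: (46 − 46.75)² / 46.75 = 0.0120
χ² = 2.1836 + 8.3641 + 0.0120 = 10.5597 ≈ 10.560
Degrees of freedom = 3 − 1 = 2; critical value at α = 0.05 is 5.991.
Since 10.560 > 5.991, we reject the null hypothesis — the data do not fit the 12:3:1 ratio.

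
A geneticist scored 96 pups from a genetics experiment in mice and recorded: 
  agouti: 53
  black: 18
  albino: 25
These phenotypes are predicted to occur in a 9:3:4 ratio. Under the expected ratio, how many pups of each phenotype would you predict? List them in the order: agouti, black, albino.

Under the 9:3:4 hypothesis (Σ ratio = 16, N = 96):
  agouti: 96 × 9/16 = 54
  black: 96 × 3/16 = 18
  albino: 96 × 4/16 = 24

54, 18, 24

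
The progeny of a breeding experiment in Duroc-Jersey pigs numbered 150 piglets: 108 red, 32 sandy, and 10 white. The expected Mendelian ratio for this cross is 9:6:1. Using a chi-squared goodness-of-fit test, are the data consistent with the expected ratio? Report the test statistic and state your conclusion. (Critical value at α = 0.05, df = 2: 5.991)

Total ratio parts = 16. Expected numbers out of 150:
  red: 150 × 9/16 = 84.375
  sandy: 150 × 6/16 = 56.25
  white: 150 × 1/16 = 9.375
χ² = Σ (O − E)² / E
  red: (108 − 84.375)² / 84.375 = 6.6150
  sandy: (32 − 56.25)² / 56.25 = 10.4544
  white: (10 − 9.375)² / 9.375 = 0.0417
χ² = 6.6150 + 10.4544 + 0.0417 = 17.1111 ≈ 17.111
Degrees of freedom = 3 − 1 = 2; critical value at α = 0.05 is 5.991.
Since 17.111 > 5.991, we reject the null hypothesis — the data do not fit the 9:6:1 ratio.

17.111; not consistent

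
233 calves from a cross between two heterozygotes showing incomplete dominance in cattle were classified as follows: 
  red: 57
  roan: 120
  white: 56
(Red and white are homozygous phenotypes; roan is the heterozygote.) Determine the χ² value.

With incomplete dominance, a heterozygote × heterozygote cross gives a 1:2:1 phenotypic ratio.
Expected counts for N = 233 under a 1:2:1 ratio (total parts = 4):
  red: 233 × 1/4 = 58.25
  roan: 233 × 2/4 = 116.5
  white: 233 × 1/4 = 58.25
χ² = Σ (O − E)² / E
  red: (57 − 58.25)² / 58.25 = 0.0268
  roan: (120 − 116.5)² / 116.5 = 0.1052
  white: (56 − 58.25)² / 58.25 = 0.0869
χ² = 0.0268 + 0.1052 + 0.0869 = 0.2189 ≈ 0.219

0.219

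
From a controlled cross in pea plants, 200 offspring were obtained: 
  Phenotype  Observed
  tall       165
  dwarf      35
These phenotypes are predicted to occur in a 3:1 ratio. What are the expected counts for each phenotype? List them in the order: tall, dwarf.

150, 50

Total ratio parts = 4. Expected numbers out of 200:
  tall: 200 × 3/4 = 150
  dwarf: 200 × 1/4 = 50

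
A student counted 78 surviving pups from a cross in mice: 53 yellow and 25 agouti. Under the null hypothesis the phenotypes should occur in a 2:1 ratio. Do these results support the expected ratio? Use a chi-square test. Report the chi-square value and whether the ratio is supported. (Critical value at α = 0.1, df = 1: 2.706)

0.058; consistent

Expected counts for N = 78 under a 2:1 ratio (total parts = 3):
  yellow: 78 × 2/3 = 52
  agouti: 78 × 1/3 = 26
χ² = Σ (O − E)² / E
  yellow: (53 − 52)² / 52 = 0.0192
  agouti: (25 − 26)² / 26 = 0.0385
χ² = 0.0192 + 0.0385 = 0.0577 ≈ 0.058
Degrees of freedom = 2 − 1 = 1; critical value at α = 0.1 is 2.706.
Since 0.058 < 2.706, we fail to reject the null hypothesis — the data are consistent with the 2:1 ratio.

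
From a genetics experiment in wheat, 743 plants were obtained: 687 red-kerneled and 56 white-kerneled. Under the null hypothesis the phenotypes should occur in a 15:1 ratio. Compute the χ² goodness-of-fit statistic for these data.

Expected counts for N = 743 under a 15:1 ratio (total parts = 16):
  red-kerneled: 743 × 15/16 = 696.5625
  white-kerneled: 743 × 1/16 = 46.4375
χ² = Σ (O − E)² / E
  red-kerneled: (687 − 696.5625)² / 696.5625 = 0.1313
  white-kerneled: (56 − 46.4375)² / 46.4375 = 1.9691
χ² = 0.1313 + 1.9691 = 2.1004 ≈ 2.100

2.100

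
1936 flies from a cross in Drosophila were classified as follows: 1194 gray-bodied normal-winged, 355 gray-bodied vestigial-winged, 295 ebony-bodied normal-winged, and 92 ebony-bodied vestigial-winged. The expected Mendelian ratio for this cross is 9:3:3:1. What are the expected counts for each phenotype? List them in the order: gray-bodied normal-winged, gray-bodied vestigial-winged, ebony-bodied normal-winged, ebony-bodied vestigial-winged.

Total ratio parts = 16. Expected numbers out of 1936:
  gray-bodied normal-winged: 1936 × 9/16 = 1089
  gray-bodied vestigial-winged: 1936 × 3/16 = 363
  ebony-bodied normal-winged: 1936 × 3/16 = 363
  ebony-bodied vestigial-winged: 1936 × 1/16 = 121

1089, 363, 363, 121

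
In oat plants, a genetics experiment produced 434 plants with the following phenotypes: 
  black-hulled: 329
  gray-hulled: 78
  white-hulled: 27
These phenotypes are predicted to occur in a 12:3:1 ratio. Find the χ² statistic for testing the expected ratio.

0.178

Total ratio parts = 16. Expected numbers out of 434:
  black-hulled: 434 × 12/16 = 325.5
  gray-hulled: 434 × 3/16 = 81.375
  white-hulled: 434 × 1/16 = 27.125
χ² = Σ (O − E)² / E
  black-hulled: (329 − 325.5)² / 325.5 = 0.0376
  gray-hulled: (78 − 81.375)² / 81.375 = 0.1400
  white-hulled: (27 − 27.125)² / 27.125 = 0.0006
χ² = 0.0376 + 0.1400 + 0.0006 = 0.1782 ≈ 0.178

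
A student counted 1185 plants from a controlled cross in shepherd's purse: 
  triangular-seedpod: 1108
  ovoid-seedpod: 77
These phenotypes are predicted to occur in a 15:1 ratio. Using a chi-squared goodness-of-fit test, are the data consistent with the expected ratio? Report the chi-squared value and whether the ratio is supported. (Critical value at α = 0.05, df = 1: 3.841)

0.124; consistent

The 15:1 ratio has 16 parts, so with N = 1185 the expected counts are:
  triangular-seedpod: 1185 × 15/16 = 1110.9375
  ovoid-seedpod: 1185 × 1/16 = 74.0625
χ² = Σ (O − E)² / E
  triangular-seedpod: (1108 − 1110.9375)² / 1110.9375 = 0.0078
  ovoid-seedpod: (77 − 74.0625)² / 74.0625 = 0.1165
χ² = 0.0078 + 0.1165 = 0.1243 ≈ 0.124
Degrees of freedom = 2 − 1 = 1; critical value at α = 0.05 is 3.841.
Since 0.124 < 3.841, we fail to reject the null hypothesis — the data are consistent with the 15:1 ratio.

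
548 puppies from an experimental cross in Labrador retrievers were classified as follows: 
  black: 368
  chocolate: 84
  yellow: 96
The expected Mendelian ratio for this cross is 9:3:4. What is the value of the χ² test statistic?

Expected counts for N = 548 under a 9:3:4 ratio (total parts = 16):
  black: 548 × 9/16 = 308.25
  chocolate: 548 × 3/16 = 102.75
  yellow: 548 × 4/16 = 137
χ² = Σ (O − E)² / E
  black: (368 − 308.25)² / 308.25 = 11.5817
  chocolate: (84 − 102.75)² / 102.75 = 3.4215
  yellow: (96 − 137)² / 137 = 12.2701
χ² = 11.5817 + 3.4215 + 12.2701 = 27.2733 ≈ 27.273

27.273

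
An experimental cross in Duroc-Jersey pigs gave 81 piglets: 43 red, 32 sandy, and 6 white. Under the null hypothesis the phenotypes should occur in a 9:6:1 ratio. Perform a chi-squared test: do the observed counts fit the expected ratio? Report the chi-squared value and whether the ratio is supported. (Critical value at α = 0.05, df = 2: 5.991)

Under the 9:6:1 hypothesis (Σ ratio = 16, N = 81):
  red: 81 × 9/16 = 45.5625
  sandy: 81 × 6/16 = 30.375
  white: 81 × 1/16 = 5.0625
χ² = Σ (O − E)² / E
  red: (43 − 45.5625)² / 45.5625 = 0.1441
  sandy: (32 − 30.375)² / 30.375 = 0.0869
  white: (6 − 5.0625)² / 5.0625 = 0.1736
χ² = 0.1441 + 0.0869 + 0.1736 = 0.4046 ≈ 0.405
Degrees of freedom = 3 − 1 = 2; critical value at α = 0.05 is 5.991.
Since 0.405 < 5.991, we fail to reject the null hypothesis — the data are consistent with the 9:6:1 ratio.

0.405; consistent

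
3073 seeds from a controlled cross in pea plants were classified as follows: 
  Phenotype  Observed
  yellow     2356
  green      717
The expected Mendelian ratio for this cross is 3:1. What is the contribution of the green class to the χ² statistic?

Total ratio parts = 4. Expected numbers out of 3073:
  yellow: 3073 × 3/4 = 2304.75
  green: 3073 × 1/4 = 768.25
Contribution of green: (717 − 768.25)² / 768.25 = 3.4189

3.419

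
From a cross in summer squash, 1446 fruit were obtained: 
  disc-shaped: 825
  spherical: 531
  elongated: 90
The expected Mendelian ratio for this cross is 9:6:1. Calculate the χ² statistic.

Total ratio parts = 16. Expected numbers out of 1446:
  disc-shaped: 1446 × 9/16 = 813.375
  spherical: 1446 × 6/16 = 542.25
  elongated: 1446 × 1/16 = 90.375
χ² = Σ (O − E)² / E
  disc-shaped: (825 − 813.375)² / 813.375 = 0.1661
  spherical: (531 − 542.25)² / 542.25 = 0.2334
  elongated: (90 − 90.375)² / 90.375 = 0.0016
χ² = 0.1661 + 0.2334 + 0.0016 = 0.4011 ≈ 0.401

0.401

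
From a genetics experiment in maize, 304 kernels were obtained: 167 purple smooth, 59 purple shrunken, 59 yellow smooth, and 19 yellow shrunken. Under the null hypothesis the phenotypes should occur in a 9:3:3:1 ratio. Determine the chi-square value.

Expected counts for N = 304 under a 9:3:3:1 ratio (total parts = 16):
  purple smooth: 304 × 9/16 = 171
  purple shrunken: 304 × 3/16 = 57
  yellow smooth: 304 × 3/16 = 57
  yellow shrunken: 304 × 1/16 = 19
χ² = Σ (O − E)² / E
  purple smooth: (167 − 171)² / 171 = 0.0936
  purple shrunken: (59 − 57)² / 57 = 0.0702
  yellow smooth: (59 − 57)² / 57 = 0.0702
  yellow shrunken: (19 − 19)² / 19 = 0.0000
χ² = 0.0936 + 0.0702 + 0.0702 + 0.0000 = 0.234

0.234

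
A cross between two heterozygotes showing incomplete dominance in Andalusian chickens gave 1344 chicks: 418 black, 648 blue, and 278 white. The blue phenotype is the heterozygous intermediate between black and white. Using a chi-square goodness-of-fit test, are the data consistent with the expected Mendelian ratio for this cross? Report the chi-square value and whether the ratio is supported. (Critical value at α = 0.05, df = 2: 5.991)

30.881; not consistent

With incomplete dominance, a heterozygote × heterozygote cross gives a 1:2:1 phenotypic ratio.
Under the 1:2:1 hypothesis (Σ ratio = 4, N = 1344):
  black: 1344 × 1/4 = 336
  blue: 1344 × 2/4 = 672
  white: 1344 × 1/4 = 336
χ² = Σ (O − E)² / E
  black: (418 − 336)² / 336 = 20.0119
  blue: (648 − 672)² / 672 = 0.8571
  white: (278 − 336)² / 336 = 10.0119
χ² = 20.0119 + 0.8571 + 10.0119 = 30.8809 ≈ 30.881
Degrees of freedom = 3 − 1 = 2; critical value at α = 0.05 is 5.991.
Since 30.881 > 5.991, we reject the null hypothesis — the data do not fit the 1:2:1 ratio.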